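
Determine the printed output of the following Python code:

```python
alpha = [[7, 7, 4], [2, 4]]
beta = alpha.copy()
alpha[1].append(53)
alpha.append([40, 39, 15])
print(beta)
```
[[7, 7, 4], [2, 4, 53]]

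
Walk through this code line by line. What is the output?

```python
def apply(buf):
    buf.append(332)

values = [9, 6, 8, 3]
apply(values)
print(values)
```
[9, 6, 8, 3, 332]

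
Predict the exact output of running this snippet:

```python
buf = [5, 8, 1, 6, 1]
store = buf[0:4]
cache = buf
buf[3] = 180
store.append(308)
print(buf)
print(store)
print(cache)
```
[5, 8, 1, 180, 1]
[5, 8, 1, 6, 308]
[5, 8, 1, 180, 1]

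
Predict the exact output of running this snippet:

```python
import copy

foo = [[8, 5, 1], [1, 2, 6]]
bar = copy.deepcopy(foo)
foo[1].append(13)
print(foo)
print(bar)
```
[[8, 5, 1], [1, 2, 6, 13]]
[[8, 5, 1], [1, 2, 6]]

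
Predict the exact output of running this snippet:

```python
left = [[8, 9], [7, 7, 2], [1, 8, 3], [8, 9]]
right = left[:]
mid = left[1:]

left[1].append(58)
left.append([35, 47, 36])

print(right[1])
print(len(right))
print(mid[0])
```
[7, 7, 2, 58]
4
[7, 7, 2, 58]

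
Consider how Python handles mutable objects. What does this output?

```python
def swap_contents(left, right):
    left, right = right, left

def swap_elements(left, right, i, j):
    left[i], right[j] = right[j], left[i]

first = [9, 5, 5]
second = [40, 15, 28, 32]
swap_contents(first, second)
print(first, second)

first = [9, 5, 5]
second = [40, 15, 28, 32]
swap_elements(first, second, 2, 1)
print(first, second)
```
[9, 5, 5] [40, 15, 28, 32]
[9, 5, 15] [40, 5, 28, 32]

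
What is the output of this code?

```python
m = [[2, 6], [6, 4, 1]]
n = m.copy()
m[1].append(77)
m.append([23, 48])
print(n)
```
[[2, 6], [6, 4, 1, 77]]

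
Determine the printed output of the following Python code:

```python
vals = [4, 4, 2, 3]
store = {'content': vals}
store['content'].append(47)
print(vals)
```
[4, 4, 2, 3, 47]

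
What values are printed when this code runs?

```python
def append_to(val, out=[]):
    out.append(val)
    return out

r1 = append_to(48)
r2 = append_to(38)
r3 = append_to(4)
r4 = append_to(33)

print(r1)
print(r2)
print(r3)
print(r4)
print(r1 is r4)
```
[48, 38, 4, 33]
[48, 38, 4, 33]
[48, 38, 4, 33]
[48, 38, 4, 33]
True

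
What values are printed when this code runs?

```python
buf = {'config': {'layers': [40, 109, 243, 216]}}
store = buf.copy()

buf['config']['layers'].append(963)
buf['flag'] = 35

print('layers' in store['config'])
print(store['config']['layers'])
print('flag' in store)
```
True
[40, 109, 243, 216, 963]
False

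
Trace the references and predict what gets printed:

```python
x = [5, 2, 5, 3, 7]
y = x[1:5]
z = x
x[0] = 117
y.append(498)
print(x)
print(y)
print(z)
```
[117, 2, 5, 3, 7]
[2, 5, 3, 7, 498]
[117, 2, 5, 3, 7]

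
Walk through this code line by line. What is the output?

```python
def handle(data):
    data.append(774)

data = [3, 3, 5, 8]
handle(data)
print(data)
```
[3, 3, 5, 8, 774]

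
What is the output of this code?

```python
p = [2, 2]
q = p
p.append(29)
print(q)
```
[2, 2, 29]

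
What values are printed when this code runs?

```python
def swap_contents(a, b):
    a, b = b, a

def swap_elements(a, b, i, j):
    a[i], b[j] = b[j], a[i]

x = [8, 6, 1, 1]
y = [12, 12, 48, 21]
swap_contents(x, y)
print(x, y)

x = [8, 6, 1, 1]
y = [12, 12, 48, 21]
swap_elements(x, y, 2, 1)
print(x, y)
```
[8, 6, 1, 1] [12, 12, 48, 21]
[8, 6, 12, 1] [12, 1, 48, 21]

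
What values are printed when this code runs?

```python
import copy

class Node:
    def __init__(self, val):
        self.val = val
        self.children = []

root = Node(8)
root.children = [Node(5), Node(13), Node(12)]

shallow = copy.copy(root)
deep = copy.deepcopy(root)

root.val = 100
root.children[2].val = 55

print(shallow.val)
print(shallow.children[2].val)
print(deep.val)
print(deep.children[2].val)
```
8
55
8
12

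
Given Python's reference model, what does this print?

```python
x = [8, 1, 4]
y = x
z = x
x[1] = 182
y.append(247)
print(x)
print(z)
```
[8, 182, 4, 247]
[8, 182, 4, 247]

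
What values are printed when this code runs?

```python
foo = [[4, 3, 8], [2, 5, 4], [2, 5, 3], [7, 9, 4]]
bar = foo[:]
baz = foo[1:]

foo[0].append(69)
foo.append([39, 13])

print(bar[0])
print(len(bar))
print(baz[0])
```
[4, 3, 8, 69]
4
[2, 5, 4]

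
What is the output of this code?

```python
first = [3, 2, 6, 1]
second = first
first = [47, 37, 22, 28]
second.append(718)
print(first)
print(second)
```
[47, 37, 22, 28]
[3, 2, 6, 1, 718]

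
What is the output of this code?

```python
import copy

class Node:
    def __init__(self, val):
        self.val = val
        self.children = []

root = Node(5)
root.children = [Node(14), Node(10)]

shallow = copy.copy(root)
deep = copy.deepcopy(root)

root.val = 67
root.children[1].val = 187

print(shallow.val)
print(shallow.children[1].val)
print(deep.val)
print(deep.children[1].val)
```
5
187
5
10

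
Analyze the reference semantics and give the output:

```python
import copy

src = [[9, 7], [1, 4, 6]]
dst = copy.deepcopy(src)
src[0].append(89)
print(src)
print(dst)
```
[[9, 7, 89], [1, 4, 6]]
[[9, 7], [1, 4, 6]]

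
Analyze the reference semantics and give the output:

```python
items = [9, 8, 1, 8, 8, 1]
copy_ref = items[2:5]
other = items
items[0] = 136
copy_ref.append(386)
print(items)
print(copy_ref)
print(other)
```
[136, 8, 1, 8, 8, 1]
[1, 8, 8, 386]
[136, 8, 1, 8, 8, 1]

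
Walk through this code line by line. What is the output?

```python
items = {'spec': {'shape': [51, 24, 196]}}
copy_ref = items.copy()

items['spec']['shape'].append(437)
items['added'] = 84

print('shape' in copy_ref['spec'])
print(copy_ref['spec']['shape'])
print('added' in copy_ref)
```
True
[51, 24, 196, 437]
False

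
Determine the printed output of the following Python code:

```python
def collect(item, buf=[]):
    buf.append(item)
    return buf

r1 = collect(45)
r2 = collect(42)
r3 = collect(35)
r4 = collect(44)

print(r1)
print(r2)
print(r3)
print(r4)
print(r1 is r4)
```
[45, 42, 35, 44]
[45, 42, 35, 44]
[45, 42, 35, 44]
[45, 42, 35, 44]
True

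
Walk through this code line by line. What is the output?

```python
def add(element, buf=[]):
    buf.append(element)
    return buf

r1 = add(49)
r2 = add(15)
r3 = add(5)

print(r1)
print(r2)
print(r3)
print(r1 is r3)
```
[49, 15, 5]
[49, 15, 5]
[49, 15, 5]
True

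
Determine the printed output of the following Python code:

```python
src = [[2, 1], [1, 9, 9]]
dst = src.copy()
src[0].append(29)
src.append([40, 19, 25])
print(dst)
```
[[2, 1, 29], [1, 9, 9]]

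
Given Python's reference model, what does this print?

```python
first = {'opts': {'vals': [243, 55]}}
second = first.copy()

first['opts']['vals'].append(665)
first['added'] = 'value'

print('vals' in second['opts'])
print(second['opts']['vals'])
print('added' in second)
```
True
[243, 55, 665]
False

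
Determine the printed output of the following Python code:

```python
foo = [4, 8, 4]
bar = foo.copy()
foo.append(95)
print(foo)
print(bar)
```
[4, 8, 4, 95]
[4, 8, 4]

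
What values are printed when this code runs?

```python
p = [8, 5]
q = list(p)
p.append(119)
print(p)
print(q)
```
[8, 5, 119]
[8, 5]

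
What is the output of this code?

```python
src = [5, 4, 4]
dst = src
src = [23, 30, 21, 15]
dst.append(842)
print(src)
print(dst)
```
[23, 30, 21, 15]
[5, 4, 4, 842]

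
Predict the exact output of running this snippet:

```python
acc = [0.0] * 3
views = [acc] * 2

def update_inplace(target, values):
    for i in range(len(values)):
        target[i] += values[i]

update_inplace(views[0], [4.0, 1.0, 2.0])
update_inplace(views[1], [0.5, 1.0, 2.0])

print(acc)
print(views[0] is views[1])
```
[4.5, 2.0, 4.0]
True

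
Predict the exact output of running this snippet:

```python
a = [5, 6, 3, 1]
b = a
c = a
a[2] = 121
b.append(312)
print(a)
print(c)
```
[5, 6, 121, 1, 312]
[5, 6, 121, 1, 312]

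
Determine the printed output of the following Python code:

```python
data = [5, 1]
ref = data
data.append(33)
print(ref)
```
[5, 1, 33]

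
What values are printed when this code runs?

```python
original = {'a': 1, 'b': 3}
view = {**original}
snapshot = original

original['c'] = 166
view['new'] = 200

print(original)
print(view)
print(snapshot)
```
{'a': 1, 'b': 3, 'c': 166}
{'a': 1, 'b': 3, 'new': 200}
{'a': 1, 'b': 3, 'c': 166}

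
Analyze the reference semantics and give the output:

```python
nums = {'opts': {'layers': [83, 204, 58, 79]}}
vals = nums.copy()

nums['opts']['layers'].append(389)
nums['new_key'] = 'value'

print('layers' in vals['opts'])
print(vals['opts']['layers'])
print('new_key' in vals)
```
True
[83, 204, 58, 79, 389]
False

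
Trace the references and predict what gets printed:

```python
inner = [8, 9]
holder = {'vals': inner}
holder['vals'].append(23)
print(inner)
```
[8, 9, 23]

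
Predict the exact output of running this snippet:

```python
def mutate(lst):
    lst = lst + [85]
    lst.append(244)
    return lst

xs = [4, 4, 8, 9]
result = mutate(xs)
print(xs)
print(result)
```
[4, 4, 8, 9]
[4, 4, 8, 9, 85, 244]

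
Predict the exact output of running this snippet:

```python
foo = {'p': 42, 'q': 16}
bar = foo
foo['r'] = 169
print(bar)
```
{'p': 42, 'q': 16, 'r': 169}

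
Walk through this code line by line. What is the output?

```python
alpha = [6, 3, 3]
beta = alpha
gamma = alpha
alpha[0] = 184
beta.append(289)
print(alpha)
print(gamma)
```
[184, 3, 3, 289]
[184, 3, 3, 289]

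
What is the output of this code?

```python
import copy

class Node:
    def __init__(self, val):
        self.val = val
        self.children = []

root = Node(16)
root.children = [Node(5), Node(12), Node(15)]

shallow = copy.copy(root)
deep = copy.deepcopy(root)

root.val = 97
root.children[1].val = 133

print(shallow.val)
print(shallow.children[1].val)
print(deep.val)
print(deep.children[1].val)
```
16
133
16
12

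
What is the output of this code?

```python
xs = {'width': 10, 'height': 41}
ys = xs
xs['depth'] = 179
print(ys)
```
{'width': 10, 'height': 41, 'depth': 179}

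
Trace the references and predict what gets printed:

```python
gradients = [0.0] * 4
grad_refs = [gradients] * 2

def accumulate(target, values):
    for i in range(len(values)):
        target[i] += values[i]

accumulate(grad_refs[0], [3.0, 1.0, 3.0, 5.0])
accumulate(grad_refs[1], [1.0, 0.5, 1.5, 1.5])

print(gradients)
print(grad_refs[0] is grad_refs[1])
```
[4.0, 1.5, 4.5, 6.5]
True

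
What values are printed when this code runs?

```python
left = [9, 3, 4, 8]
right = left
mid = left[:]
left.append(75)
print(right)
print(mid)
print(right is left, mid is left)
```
[9, 3, 4, 8, 75]
[9, 3, 4, 8]
True False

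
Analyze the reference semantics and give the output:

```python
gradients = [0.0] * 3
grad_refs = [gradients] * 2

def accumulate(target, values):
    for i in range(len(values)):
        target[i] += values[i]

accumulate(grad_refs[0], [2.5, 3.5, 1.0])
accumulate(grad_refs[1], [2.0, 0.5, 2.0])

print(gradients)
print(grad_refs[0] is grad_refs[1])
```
[4.5, 4.0, 3.0]
True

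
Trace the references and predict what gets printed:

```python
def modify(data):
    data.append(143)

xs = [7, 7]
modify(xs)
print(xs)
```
[7, 7, 143]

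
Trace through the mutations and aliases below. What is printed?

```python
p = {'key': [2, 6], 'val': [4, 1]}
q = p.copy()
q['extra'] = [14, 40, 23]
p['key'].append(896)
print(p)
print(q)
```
{'key': [2, 6, 896], 'val': [4, 1]}
{'key': [2, 6, 896], 'val': [4, 1], 'extra': [14, 40, 23]}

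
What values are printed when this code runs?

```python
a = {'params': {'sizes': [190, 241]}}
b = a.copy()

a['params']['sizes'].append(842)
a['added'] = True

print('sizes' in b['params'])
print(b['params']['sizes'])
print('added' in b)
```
True
[190, 241, 842]
False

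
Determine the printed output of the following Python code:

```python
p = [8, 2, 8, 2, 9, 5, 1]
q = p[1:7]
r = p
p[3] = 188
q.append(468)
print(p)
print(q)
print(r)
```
[8, 2, 8, 188, 9, 5, 1]
[2, 8, 2, 9, 5, 1, 468]
[8, 2, 8, 188, 9, 5, 1]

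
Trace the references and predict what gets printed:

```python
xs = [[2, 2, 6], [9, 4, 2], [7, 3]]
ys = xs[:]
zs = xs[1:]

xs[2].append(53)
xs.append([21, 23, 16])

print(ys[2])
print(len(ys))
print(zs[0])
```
[7, 3, 53]
3
[9, 4, 2]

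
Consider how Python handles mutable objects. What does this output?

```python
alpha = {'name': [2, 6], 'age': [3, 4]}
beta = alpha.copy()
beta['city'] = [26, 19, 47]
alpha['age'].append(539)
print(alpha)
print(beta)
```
{'name': [2, 6], 'age': [3, 4, 539]}
{'name': [2, 6], 'age': [3, 4, 539], 'city': [26, 19, 47]}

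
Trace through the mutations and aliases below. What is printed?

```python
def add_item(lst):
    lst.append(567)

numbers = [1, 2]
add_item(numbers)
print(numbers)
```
[1, 2, 567]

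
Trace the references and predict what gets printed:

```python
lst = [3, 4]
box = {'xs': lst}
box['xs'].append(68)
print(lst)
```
[3, 4, 68]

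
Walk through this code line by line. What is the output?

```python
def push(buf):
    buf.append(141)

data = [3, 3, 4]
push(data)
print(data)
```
[3, 3, 4, 141]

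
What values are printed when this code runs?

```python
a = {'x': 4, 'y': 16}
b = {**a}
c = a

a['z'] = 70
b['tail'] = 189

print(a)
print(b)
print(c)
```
{'x': 4, 'y': 16, 'z': 70}
{'x': 4, 'y': 16, 'tail': 189}
{'x': 4, 'y': 16, 'z': 70}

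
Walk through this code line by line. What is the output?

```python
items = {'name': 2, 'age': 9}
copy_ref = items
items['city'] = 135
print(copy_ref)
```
{'name': 2, 'age': 9, 'city': 135}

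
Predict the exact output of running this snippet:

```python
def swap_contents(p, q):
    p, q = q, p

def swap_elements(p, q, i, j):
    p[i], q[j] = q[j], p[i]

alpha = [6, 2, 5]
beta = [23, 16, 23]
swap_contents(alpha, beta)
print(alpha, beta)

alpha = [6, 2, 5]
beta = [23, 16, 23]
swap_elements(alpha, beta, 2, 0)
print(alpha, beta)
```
[6, 2, 5] [23, 16, 23]
[6, 2, 23] [5, 16, 23]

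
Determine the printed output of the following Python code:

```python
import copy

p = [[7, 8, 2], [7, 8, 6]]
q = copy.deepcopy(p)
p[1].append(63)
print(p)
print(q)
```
[[7, 8, 2], [7, 8, 6, 63]]
[[7, 8, 2], [7, 8, 6]]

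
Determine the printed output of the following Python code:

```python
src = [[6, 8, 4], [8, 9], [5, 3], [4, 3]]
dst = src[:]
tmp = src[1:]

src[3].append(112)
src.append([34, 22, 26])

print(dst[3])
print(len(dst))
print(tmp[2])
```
[4, 3, 112]
4
[4, 3, 112]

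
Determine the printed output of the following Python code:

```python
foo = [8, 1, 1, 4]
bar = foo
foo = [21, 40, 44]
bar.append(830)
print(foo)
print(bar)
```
[21, 40, 44]
[8, 1, 1, 4, 830]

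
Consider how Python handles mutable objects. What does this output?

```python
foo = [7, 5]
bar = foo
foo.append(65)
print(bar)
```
[7, 5, 65]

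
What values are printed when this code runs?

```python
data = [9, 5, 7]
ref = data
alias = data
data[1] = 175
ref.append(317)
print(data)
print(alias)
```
[9, 175, 7, 317]
[9, 175, 7, 317]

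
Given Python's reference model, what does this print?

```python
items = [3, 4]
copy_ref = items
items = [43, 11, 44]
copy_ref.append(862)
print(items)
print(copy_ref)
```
[43, 11, 44]
[3, 4, 862]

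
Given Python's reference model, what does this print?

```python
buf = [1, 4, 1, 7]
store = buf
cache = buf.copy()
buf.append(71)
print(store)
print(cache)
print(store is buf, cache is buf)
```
[1, 4, 1, 7, 71]
[1, 4, 1, 7]
True False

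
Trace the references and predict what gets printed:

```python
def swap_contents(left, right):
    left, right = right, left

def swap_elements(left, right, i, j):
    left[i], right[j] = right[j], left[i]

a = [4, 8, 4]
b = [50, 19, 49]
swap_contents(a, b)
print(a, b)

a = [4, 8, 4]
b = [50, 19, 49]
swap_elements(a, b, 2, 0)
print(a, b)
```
[4, 8, 4] [50, 19, 49]
[4, 8, 50] [4, 19, 49]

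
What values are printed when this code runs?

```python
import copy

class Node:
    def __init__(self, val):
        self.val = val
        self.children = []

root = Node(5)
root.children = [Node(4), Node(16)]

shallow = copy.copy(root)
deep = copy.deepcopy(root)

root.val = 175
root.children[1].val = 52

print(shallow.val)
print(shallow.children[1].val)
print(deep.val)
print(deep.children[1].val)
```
5
52
5
16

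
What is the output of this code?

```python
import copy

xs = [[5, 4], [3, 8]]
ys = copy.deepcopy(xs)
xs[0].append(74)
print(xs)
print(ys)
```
[[5, 4, 74], [3, 8]]
[[5, 4], [3, 8]]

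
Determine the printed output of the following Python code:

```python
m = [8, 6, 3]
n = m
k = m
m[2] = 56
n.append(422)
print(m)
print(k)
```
[8, 6, 56, 422]
[8, 6, 56, 422]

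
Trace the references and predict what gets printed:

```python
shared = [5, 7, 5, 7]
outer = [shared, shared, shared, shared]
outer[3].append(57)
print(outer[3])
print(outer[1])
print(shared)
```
[5, 7, 5, 7, 57]
[5, 7, 5, 7, 57]
[5, 7, 5, 7, 57]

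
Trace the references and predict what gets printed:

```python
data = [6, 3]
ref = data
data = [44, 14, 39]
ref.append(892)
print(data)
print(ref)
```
[44, 14, 39]
[6, 3, 892]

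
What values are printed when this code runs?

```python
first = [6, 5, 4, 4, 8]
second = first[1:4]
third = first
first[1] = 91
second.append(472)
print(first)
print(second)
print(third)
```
[6, 91, 4, 4, 8]
[5, 4, 4, 472]
[6, 91, 4, 4, 8]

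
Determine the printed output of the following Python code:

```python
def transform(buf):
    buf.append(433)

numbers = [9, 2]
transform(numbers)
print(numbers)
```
[9, 2, 433]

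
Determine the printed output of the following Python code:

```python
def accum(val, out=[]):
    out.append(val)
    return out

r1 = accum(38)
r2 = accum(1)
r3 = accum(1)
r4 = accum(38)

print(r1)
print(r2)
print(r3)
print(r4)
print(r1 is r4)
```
[38, 1, 1, 38]
[38, 1, 1, 38]
[38, 1, 1, 38]
[38, 1, 1, 38]
True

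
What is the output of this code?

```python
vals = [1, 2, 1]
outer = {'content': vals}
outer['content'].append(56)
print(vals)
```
[1, 2, 1, 56]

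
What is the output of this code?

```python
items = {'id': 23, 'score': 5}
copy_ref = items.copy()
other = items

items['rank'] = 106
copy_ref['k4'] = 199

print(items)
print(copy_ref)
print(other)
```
{'id': 23, 'score': 5, 'rank': 106}
{'id': 23, 'score': 5, 'k4': 199}
{'id': 23, 'score': 5, 'rank': 106}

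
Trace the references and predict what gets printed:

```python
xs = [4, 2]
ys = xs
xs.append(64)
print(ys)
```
[4, 2, 64]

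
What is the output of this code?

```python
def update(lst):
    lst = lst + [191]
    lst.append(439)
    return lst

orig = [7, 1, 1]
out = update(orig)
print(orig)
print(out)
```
[7, 1, 1]
[7, 1, 1, 191, 439]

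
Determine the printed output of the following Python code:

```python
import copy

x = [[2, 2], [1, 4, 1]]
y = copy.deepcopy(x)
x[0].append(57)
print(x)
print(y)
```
[[2, 2, 57], [1, 4, 1]]
[[2, 2], [1, 4, 1]]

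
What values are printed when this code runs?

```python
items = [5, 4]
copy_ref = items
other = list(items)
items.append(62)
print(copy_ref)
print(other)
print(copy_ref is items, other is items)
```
[5, 4, 62]
[5, 4]
True False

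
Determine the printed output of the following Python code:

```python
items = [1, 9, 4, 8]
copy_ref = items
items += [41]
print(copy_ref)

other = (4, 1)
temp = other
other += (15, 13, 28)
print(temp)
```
[1, 9, 4, 8, 41]
(4, 1)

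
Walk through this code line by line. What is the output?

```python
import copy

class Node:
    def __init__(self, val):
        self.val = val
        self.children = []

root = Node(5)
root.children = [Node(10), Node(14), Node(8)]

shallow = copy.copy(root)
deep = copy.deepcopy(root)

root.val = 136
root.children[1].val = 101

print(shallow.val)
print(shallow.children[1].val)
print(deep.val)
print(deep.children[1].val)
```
5
101
5
14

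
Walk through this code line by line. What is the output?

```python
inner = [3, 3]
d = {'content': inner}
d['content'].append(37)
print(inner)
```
[3, 3, 37]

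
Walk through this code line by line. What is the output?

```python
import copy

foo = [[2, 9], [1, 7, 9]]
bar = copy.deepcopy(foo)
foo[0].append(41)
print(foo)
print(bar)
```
[[2, 9, 41], [1, 7, 9]]
[[2, 9], [1, 7, 9]]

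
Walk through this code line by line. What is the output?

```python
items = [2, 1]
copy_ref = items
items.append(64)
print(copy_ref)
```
[2, 1, 64]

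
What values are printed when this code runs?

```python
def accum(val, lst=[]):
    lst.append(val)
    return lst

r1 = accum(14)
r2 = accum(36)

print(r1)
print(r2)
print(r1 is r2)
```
[14, 36]
[14, 36]
True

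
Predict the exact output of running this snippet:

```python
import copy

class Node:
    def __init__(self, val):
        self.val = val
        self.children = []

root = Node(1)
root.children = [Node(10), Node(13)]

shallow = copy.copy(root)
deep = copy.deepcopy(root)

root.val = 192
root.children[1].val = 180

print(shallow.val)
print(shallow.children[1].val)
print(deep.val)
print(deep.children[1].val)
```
1
180
1
13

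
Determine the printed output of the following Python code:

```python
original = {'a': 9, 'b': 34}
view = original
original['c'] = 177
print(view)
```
{'a': 9, 'b': 34, 'c': 177}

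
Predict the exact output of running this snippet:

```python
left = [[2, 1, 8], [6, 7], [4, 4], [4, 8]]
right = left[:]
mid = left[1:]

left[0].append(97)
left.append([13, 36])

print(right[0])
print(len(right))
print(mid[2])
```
[2, 1, 8, 97]
4
[4, 8]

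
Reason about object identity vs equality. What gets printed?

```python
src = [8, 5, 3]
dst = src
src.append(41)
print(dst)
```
[8, 5, 3, 41]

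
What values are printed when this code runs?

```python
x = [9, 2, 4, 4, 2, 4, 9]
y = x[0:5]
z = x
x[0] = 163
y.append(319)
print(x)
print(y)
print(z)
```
[163, 2, 4, 4, 2, 4, 9]
[9, 2, 4, 4, 2, 319]
[163, 2, 4, 4, 2, 4, 9]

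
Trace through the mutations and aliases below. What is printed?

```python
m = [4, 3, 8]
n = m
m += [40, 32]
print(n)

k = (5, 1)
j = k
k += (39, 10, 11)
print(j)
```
[4, 3, 8, 40, 32]
(5, 1)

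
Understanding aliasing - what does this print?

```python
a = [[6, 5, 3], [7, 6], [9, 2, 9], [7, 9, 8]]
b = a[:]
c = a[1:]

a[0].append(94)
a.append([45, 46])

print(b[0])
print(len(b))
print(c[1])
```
[6, 5, 3, 94]
4
[9, 2, 9]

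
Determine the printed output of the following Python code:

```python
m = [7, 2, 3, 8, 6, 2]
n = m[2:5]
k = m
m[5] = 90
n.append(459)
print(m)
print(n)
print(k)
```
[7, 2, 3, 8, 6, 90]
[3, 8, 6, 459]
[7, 2, 3, 8, 6, 90]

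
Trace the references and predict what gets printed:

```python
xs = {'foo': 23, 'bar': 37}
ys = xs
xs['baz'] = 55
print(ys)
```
{'foo': 23, 'bar': 37, 'baz': 55}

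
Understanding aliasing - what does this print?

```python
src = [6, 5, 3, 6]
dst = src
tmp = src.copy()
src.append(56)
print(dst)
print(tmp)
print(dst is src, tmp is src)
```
[6, 5, 3, 6, 56]
[6, 5, 3, 6]
True False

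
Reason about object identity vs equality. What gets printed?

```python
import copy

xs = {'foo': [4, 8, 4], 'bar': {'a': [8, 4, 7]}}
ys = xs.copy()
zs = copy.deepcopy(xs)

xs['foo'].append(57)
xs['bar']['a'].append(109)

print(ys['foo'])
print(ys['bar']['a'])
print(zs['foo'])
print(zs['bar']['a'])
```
[4, 8, 4, 57]
[8, 4, 7, 109]
[4, 8, 4]
[8, 4, 7]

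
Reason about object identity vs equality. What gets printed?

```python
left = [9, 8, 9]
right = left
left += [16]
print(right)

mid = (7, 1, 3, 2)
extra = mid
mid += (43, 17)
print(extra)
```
[9, 8, 9, 16]
(7, 1, 3, 2)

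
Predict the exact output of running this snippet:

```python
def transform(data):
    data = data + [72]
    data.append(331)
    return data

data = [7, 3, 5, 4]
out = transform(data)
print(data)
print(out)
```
[7, 3, 5, 4]
[7, 3, 5, 4, 72, 331]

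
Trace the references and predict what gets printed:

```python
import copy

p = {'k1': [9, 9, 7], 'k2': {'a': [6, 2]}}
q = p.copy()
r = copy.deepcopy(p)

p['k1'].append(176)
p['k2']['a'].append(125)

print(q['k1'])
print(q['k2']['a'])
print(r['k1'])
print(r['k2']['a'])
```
[9, 9, 7, 176]
[6, 2, 125]
[9, 9, 7]
[6, 2]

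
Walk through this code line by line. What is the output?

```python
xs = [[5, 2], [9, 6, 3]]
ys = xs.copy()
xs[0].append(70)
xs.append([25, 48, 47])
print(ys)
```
[[5, 2, 70], [9, 6, 3]]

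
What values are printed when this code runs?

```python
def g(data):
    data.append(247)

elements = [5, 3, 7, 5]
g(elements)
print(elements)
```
[5, 3, 7, 5, 247]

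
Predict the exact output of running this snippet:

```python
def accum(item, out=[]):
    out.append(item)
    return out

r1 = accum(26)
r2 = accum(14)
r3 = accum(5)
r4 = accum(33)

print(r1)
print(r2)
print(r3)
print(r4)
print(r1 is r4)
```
[26, 14, 5, 33]
[26, 14, 5, 33]
[26, 14, 5, 33]
[26, 14, 5, 33]
True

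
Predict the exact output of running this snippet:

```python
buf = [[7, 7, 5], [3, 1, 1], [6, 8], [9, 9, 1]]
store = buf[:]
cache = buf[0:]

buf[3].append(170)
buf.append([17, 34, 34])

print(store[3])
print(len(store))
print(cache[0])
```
[9, 9, 1, 170]
4
[7, 7, 5]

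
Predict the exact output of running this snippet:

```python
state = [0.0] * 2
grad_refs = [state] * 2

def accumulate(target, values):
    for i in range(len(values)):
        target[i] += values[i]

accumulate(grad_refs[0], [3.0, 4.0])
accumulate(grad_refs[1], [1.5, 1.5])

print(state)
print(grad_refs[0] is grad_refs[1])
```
[4.5, 5.5]
True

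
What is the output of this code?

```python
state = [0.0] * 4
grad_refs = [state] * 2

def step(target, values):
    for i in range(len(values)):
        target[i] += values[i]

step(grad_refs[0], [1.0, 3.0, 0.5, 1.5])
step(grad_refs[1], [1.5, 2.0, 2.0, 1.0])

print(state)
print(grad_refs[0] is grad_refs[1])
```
[2.5, 5.0, 2.5, 2.5]
True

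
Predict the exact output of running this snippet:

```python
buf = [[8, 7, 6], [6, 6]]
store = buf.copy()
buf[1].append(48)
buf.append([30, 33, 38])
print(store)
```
[[8, 7, 6], [6, 6, 48]]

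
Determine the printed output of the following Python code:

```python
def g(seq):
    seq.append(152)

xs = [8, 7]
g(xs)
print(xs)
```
[8, 7, 152]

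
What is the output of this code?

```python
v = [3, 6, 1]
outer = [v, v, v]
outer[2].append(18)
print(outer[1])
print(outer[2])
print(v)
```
[3, 6, 1, 18]
[3, 6, 1, 18]
[3, 6, 1, 18]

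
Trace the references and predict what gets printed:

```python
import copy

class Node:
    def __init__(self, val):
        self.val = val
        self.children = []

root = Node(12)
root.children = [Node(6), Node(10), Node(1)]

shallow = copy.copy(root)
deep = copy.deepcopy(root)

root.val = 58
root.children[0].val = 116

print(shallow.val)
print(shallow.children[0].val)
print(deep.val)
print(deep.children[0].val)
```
12
116
12
6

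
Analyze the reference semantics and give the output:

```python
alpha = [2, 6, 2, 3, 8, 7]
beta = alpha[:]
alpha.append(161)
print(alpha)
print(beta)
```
[2, 6, 2, 3, 8, 7, 161]
[2, 6, 2, 3, 8, 7]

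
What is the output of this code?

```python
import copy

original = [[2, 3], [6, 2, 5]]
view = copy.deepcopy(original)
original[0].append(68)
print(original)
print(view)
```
[[2, 3, 68], [6, 2, 5]]
[[2, 3], [6, 2, 5]]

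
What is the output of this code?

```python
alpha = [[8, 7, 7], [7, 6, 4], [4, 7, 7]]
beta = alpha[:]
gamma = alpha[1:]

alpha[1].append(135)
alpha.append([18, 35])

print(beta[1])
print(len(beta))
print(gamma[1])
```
[7, 6, 4, 135]
3
[4, 7, 7]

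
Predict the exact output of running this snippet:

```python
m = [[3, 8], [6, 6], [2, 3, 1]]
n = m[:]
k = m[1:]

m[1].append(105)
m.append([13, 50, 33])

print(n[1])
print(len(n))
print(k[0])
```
[6, 6, 105]
3
[6, 6, 105]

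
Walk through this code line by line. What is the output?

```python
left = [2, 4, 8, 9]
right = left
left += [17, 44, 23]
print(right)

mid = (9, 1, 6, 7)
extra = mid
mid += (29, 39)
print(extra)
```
[2, 4, 8, 9, 17, 44, 23]
(9, 1, 6, 7)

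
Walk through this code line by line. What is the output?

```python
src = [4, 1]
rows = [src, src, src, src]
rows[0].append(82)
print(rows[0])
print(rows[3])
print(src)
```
[4, 1, 82]
[4, 1, 82]
[4, 1, 82]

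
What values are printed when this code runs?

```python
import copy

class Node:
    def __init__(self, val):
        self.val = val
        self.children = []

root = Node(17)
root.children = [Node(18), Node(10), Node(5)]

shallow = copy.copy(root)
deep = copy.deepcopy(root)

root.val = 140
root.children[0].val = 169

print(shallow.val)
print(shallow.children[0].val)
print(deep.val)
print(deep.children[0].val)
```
17
169
17
18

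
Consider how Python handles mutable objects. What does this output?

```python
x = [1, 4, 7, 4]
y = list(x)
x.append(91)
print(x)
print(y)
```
[1, 4, 7, 4, 91]
[1, 4, 7, 4]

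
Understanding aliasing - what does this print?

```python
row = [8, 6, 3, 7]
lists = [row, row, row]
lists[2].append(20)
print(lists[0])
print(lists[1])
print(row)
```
[8, 6, 3, 7, 20]
[8, 6, 3, 7, 20]
[8, 6, 3, 7, 20]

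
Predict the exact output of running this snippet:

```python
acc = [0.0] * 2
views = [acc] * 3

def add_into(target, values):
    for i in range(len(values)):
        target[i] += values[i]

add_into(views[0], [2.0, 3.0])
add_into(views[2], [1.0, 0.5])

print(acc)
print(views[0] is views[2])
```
[3.0, 3.5]
True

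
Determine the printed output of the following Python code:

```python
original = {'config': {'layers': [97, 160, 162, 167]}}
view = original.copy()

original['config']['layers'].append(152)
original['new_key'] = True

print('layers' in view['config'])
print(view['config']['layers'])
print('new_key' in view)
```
True
[97, 160, 162, 167, 152]
False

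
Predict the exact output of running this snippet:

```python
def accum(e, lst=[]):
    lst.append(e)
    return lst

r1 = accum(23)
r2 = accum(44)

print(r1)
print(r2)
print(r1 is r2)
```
[23, 44]
[23, 44]
True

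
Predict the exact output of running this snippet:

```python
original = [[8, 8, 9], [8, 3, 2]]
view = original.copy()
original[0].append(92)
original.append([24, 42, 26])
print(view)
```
[[8, 8, 9, 92], [8, 3, 2]]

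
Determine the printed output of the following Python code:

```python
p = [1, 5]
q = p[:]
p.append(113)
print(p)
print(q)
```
[1, 5, 113]
[1, 5]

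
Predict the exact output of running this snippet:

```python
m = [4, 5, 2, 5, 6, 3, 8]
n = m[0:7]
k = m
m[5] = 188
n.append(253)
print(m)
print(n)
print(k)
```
[4, 5, 2, 5, 6, 188, 8]
[4, 5, 2, 5, 6, 3, 8, 253]
[4, 5, 2, 5, 6, 188, 8]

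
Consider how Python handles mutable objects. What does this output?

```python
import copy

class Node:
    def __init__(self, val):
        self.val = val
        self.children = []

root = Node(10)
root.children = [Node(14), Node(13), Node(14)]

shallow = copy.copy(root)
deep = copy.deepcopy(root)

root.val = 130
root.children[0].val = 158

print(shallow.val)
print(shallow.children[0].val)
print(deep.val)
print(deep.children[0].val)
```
10
158
10
14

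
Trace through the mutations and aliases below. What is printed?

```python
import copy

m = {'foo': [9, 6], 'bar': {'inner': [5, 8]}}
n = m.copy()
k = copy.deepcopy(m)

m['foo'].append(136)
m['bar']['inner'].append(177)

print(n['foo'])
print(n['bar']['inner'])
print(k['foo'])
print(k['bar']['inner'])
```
[9, 6, 136]
[5, 8, 177]
[9, 6]
[5, 8]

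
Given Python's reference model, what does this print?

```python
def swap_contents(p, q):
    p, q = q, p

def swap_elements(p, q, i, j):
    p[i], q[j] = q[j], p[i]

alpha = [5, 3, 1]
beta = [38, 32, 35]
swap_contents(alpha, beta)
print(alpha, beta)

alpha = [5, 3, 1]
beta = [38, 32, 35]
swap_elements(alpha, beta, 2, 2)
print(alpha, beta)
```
[5, 3, 1] [38, 32, 35]
[5, 3, 35] [38, 32, 1]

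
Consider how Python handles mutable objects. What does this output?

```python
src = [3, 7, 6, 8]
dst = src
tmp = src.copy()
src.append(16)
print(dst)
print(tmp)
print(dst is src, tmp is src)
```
[3, 7, 6, 8, 16]
[3, 7, 6, 8]
True False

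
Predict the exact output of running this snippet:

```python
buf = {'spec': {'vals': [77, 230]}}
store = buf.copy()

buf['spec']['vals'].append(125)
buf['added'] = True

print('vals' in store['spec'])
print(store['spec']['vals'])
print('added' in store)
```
True
[77, 230, 125]
False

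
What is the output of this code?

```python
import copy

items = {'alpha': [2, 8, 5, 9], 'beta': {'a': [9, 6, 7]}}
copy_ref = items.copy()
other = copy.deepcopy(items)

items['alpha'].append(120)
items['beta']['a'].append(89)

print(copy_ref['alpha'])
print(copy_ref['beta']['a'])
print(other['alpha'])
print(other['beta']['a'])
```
[2, 8, 5, 9, 120]
[9, 6, 7, 89]
[2, 8, 5, 9]
[9, 6, 7]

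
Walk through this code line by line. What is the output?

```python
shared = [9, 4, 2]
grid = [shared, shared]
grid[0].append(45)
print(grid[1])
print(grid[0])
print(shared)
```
[9, 4, 2, 45]
[9, 4, 2, 45]
[9, 4, 2, 45]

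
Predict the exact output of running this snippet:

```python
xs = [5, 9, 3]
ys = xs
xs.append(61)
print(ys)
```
[5, 9, 3, 61]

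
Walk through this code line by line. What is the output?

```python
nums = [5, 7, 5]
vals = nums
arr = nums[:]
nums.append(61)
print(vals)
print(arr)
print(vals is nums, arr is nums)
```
[5, 7, 5, 61]
[5, 7, 5]
True False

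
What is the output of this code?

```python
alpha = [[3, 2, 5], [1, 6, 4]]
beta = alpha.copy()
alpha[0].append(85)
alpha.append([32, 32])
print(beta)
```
[[3, 2, 5, 85], [1, 6, 4]]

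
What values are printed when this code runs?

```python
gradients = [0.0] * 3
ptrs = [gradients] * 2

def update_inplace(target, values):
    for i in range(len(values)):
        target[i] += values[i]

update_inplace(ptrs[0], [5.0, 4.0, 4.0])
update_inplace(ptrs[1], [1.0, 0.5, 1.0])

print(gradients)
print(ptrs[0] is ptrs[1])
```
[6.0, 4.5, 5.0]
True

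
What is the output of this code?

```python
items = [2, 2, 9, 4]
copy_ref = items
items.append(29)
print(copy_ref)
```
[2, 2, 9, 4, 29]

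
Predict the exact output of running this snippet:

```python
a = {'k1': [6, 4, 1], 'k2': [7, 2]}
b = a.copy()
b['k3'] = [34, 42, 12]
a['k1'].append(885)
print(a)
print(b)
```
{'k1': [6, 4, 1, 885], 'k2': [7, 2]}
{'k1': [6, 4, 1, 885], 'k2': [7, 2], 'k3': [34, 42, 12]}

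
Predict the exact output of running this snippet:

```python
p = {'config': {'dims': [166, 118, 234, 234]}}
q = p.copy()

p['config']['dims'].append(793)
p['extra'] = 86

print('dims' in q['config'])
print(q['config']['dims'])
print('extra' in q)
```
True
[166, 118, 234, 234, 793]
False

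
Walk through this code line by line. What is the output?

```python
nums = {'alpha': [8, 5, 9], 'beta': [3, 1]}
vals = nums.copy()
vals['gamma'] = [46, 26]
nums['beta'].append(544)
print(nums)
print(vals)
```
{'alpha': [8, 5, 9], 'beta': [3, 1, 544]}
{'alpha': [8, 5, 9], 'beta': [3, 1, 544], 'gamma': [46, 26]}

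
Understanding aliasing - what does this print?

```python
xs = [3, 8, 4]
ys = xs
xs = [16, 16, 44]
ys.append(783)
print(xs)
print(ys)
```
[16, 16, 44]
[3, 8, 4, 783]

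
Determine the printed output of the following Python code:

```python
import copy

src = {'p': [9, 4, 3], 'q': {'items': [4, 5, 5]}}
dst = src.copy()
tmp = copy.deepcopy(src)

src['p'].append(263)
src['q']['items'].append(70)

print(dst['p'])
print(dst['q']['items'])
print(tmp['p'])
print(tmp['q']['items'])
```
[9, 4, 3, 263]
[4, 5, 5, 70]
[9, 4, 3]
[4, 5, 5]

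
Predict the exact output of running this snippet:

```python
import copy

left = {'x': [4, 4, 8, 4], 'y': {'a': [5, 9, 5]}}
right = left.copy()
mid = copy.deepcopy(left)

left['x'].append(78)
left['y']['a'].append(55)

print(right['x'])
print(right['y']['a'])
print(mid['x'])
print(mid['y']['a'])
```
[4, 4, 8, 4, 78]
[5, 9, 5, 55]
[4, 4, 8, 4]
[5, 9, 5]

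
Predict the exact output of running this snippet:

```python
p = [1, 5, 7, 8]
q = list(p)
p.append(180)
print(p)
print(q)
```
[1, 5, 7, 8, 180]
[1, 5, 7, 8]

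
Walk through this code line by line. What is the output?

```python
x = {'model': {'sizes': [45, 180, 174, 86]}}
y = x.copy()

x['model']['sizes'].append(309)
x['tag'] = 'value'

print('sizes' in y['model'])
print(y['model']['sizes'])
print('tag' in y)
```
True
[45, 180, 174, 86, 309]
False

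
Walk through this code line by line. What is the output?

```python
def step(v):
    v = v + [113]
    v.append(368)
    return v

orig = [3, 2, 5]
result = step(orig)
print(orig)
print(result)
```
[3, 2, 5]
[3, 2, 5, 113, 368]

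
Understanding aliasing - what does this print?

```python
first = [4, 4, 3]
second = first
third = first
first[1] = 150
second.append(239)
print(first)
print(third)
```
[4, 150, 3, 239]
[4, 150, 3, 239]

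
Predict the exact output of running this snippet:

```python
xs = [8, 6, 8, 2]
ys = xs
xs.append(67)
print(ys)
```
[8, 6, 8, 2, 67]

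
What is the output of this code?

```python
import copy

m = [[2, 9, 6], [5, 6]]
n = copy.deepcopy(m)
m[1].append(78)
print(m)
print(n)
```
[[2, 9, 6], [5, 6, 78]]
[[2, 9, 6], [5, 6]]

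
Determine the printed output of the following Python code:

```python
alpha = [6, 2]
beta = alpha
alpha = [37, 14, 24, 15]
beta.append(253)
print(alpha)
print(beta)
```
[37, 14, 24, 15]
[6, 2, 253]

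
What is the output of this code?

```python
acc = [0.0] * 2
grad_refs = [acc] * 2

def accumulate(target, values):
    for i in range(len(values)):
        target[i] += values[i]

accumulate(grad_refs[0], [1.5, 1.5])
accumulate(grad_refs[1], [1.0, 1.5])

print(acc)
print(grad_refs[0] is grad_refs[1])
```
[2.5, 3.0]
True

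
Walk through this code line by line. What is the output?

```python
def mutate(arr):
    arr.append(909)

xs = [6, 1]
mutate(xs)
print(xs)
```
[6, 1, 909]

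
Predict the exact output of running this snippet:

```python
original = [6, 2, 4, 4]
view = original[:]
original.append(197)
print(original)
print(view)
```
[6, 2, 4, 4, 197]
[6, 2, 4, 4]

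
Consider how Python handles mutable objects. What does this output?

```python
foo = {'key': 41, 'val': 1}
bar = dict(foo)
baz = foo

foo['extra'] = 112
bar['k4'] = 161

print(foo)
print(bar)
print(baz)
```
{'key': 41, 'val': 1, 'extra': 112}
{'key': 41, 'val': 1, 'k4': 161}
{'key': 41, 'val': 1, 'extra': 112}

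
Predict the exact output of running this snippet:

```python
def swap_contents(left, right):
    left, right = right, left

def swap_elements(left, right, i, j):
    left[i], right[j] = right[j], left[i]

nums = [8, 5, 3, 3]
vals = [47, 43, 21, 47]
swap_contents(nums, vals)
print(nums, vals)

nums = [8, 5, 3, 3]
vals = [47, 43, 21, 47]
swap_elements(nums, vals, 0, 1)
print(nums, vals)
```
[8, 5, 3, 3] [47, 43, 21, 47]
[43, 5, 3, 3] [47, 8, 21, 47]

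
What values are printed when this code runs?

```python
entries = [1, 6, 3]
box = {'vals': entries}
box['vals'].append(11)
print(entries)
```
[1, 6, 3, 11]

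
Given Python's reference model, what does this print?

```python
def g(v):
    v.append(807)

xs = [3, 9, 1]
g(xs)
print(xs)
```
[3, 9, 1, 807]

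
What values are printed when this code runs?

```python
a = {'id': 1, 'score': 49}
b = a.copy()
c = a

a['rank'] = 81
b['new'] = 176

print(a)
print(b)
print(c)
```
{'id': 1, 'score': 49, 'rank': 81}
{'id': 1, 'score': 49, 'new': 176}
{'id': 1, 'score': 49, 'rank': 81}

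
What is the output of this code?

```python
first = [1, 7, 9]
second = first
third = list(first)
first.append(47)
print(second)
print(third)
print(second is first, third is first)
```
[1, 7, 9, 47]
[1, 7, 9]
True False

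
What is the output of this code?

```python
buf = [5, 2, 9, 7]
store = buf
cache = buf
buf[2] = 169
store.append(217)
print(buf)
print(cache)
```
[5, 2, 169, 7, 217]
[5, 2, 169, 7, 217]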